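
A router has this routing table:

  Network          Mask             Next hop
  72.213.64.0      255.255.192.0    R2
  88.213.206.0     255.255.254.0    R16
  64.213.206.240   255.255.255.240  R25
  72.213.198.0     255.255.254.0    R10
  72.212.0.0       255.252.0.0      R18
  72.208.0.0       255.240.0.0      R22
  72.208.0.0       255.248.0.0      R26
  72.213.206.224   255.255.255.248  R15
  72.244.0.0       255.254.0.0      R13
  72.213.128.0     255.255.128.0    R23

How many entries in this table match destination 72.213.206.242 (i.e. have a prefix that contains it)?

Prefixes containing 72.213.206.242:
  72.208.0.0/12 (72.208.0.0 - 72.223.255.255)
  72.208.0.0/13 (72.208.0.0 - 72.215.255.255)
  72.212.0.0/14 (72.212.0.0 - 72.215.255.255)
  72.213.128.0/17 (72.213.128.0 - 72.213.255.255)
Total matching entries: 4.

4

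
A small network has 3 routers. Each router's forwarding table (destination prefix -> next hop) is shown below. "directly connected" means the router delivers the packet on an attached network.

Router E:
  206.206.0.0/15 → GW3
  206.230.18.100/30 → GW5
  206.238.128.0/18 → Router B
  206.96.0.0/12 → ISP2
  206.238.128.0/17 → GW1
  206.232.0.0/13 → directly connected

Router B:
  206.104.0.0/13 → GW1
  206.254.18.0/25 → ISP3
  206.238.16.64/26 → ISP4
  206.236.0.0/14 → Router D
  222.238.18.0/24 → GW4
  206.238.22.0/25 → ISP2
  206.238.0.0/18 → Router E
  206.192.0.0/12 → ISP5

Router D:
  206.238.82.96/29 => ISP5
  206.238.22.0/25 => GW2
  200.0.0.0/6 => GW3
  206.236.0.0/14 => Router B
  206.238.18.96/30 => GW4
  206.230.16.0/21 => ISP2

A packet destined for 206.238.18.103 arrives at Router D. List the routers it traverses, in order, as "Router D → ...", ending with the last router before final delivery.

Router D → Router B → Router E

At Router D: longest match for 206.238.18.103 is 206.236.0.0/14 -> Router B
At Router B: longest match for 206.238.18.103 is 206.238.0.0/18 -> Router E
At Router E: longest match for 206.238.18.103 is 206.232.0.0/13 -> directly connected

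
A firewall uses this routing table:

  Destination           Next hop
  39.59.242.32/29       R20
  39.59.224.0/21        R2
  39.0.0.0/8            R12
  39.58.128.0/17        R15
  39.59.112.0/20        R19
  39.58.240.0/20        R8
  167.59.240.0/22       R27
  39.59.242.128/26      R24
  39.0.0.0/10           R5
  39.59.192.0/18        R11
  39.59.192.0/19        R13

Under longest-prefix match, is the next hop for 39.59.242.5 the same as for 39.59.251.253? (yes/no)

39.59.242.5: longest match 39.59.192.0/18 -> R11
39.59.251.253: longest match 39.59.192.0/18 -> R11

yes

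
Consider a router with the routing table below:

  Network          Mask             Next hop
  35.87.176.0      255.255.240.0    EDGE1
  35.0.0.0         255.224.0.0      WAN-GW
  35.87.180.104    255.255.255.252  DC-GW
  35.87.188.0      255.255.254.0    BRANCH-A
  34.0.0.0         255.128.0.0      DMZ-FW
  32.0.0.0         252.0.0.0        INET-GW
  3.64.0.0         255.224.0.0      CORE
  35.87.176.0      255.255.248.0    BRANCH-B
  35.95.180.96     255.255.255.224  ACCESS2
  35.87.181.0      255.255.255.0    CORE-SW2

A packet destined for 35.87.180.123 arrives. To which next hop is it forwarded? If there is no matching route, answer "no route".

BRANCH-B

Routes whose prefix contains 35.87.180.123:
  32.0.0.0/6 (32.0.0.0 - 35.255.255.255) -> INET-GW
  35.87.176.0/20 (35.87.176.0 - 35.87.191.255) -> EDGE1
  35.87.176.0/21 (35.87.176.0 - 35.87.183.255) -> BRANCH-B
More-specific entries that do NOT match:
  35.87.180.104/30 (35.87.180.104 - 35.87.180.107) does not contain 35.87.180.123
  35.95.180.96/27 (35.95.180.96 - 35.95.180.127) does not contain 35.87.180.123
  35.87.181.0/24 (35.87.181.0 - 35.87.181.255) does not contain 35.87.180.123
  35.87.188.0/23 (35.87.188.0 - 35.87.189.255) does not contain 35.87.180.123
Longest matching prefix is /21 -> next hop BRANCH-B.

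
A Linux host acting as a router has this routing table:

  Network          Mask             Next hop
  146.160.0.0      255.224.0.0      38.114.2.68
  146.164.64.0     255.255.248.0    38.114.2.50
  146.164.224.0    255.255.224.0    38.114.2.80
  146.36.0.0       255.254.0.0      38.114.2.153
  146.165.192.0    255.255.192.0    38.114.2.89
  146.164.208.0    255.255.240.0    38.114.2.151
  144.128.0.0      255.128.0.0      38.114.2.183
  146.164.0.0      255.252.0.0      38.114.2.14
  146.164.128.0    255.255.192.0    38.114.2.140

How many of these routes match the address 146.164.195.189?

2

Prefixes containing 146.164.195.189:
  146.160.0.0/11 (146.160.0.0 - 146.191.255.255)
  146.164.0.0/14 (146.164.0.0 - 146.167.255.255)
Total matching entries: 2.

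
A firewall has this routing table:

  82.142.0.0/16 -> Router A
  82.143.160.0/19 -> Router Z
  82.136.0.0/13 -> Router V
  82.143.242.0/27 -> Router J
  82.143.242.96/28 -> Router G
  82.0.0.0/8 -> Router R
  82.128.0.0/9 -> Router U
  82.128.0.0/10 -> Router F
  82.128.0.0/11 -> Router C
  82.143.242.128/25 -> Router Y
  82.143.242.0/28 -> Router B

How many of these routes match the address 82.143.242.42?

Prefixes containing 82.143.242.42:
  82.0.0.0/8 (82.0.0.0 - 82.255.255.255)
  82.128.0.0/9 (82.128.0.0 - 82.255.255.255)
  82.128.0.0/10 (82.128.0.0 - 82.191.255.255)
  82.128.0.0/11 (82.128.0.0 - 82.159.255.255)
  82.136.0.0/13 (82.136.0.0 - 82.143.255.255)
Total matching entries: 5.

5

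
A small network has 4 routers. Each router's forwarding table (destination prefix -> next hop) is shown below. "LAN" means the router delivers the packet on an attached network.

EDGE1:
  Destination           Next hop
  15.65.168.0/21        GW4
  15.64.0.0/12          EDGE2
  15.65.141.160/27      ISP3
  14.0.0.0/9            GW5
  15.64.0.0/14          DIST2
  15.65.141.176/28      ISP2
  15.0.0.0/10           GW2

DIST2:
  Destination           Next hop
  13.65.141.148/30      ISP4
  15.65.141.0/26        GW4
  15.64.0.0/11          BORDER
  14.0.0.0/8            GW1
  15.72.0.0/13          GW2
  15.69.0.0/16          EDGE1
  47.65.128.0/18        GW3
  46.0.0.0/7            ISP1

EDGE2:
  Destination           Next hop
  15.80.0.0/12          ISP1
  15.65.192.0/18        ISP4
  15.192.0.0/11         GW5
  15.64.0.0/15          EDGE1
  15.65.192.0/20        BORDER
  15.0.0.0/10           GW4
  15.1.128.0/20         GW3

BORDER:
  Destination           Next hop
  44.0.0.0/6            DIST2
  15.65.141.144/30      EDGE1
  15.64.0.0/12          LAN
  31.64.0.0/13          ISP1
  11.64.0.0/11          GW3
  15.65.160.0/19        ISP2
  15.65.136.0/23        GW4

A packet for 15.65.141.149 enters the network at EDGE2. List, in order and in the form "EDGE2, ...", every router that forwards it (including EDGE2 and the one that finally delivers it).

EDGE2, EDGE1, DIST2, BORDER

At EDGE2: longest match for 15.65.141.149 is 15.64.0.0/15 -> EDGE1
At EDGE1: longest match for 15.65.141.149 is 15.64.0.0/14 -> DIST2
At DIST2: longest match for 15.65.141.149 is 15.64.0.0/11 -> BORDER
At BORDER: longest match for 15.65.141.149 is 15.64.0.0/12 -> LAN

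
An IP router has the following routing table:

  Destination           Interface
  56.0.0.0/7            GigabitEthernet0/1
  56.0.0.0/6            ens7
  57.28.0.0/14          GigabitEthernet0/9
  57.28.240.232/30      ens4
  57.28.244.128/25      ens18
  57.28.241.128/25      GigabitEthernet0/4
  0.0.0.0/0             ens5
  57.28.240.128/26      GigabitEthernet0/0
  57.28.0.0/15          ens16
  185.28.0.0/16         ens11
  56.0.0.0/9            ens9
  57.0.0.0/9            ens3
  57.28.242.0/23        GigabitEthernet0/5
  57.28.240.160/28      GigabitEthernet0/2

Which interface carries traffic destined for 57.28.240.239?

Routes whose prefix contains 57.28.240.239:
  0.0.0.0/0 (default, matches everything) -> ens5
  56.0.0.0/6 (56.0.0.0 - 59.255.255.255) -> ens7
  56.0.0.0/7 (56.0.0.0 - 57.255.255.255) -> GigabitEthernet0/1
  57.0.0.0/9 (57.0.0.0 - 57.127.255.255) -> ens3
  57.28.0.0/14 (57.28.0.0 - 57.31.255.255) -> GigabitEthernet0/9
  57.28.0.0/15 (57.28.0.0 - 57.29.255.255) -> ens16
More-specific entries that do NOT match:
  57.28.240.232/30 (57.28.240.232 - 57.28.240.235) does not contain 57.28.240.239
  57.28.240.160/28 (57.28.240.160 - 57.28.240.175) does not contain 57.28.240.239
  57.28.240.128/26 (57.28.240.128 - 57.28.240.191) does not contain 57.28.240.239
  57.28.244.128/25 (57.28.244.128 - 57.28.244.255) does not contain 57.28.240.239
  57.28.241.128/25 (57.28.241.128 - 57.28.241.255) does not contain 57.28.240.239
  57.28.242.0/23 (57.28.242.0 - 57.28.243.255) does not contain 57.28.240.239
  185.28.0.0/16 (185.28.0.0 - 185.28.255.255) does not contain 57.28.240.239
Longest matching prefix is /15 -> interface ens16.

ens16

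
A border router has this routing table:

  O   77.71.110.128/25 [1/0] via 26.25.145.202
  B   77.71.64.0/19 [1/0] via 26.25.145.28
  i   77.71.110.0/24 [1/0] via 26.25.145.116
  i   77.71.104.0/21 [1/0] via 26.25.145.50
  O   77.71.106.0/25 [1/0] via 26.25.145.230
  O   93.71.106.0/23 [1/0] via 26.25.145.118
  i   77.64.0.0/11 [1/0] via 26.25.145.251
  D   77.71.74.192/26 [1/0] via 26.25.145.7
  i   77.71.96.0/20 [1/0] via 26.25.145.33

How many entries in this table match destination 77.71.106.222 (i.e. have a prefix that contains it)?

Prefixes containing 77.71.106.222:
  77.64.0.0/11 (77.64.0.0 - 77.95.255.255)
  77.71.96.0/20 (77.71.96.0 - 77.71.111.255)
  77.71.104.0/21 (77.71.104.0 - 77.71.111.255)
Total matching entries: 3.

3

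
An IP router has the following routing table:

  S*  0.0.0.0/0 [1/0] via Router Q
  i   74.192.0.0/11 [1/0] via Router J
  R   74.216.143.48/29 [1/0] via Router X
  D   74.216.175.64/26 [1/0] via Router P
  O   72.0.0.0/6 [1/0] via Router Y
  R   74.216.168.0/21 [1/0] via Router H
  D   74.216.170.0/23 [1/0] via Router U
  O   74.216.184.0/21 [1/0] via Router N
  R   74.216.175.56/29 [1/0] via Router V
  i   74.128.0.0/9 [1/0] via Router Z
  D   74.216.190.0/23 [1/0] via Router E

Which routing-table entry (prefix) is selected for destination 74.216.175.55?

Entries matching 74.216.175.55:
  0.0.0.0/0 (default, matches everything)
  72.0.0.0/6 (72.0.0.0 - 75.255.255.255)
  74.128.0.0/9 (74.128.0.0 - 74.255.255.255)
  74.192.0.0/11 (74.192.0.0 - 74.223.255.255)
  74.216.168.0/21 (74.216.168.0 - 74.216.175.255)
Most specific is 74.216.168.0/21.

74.216.168.0/21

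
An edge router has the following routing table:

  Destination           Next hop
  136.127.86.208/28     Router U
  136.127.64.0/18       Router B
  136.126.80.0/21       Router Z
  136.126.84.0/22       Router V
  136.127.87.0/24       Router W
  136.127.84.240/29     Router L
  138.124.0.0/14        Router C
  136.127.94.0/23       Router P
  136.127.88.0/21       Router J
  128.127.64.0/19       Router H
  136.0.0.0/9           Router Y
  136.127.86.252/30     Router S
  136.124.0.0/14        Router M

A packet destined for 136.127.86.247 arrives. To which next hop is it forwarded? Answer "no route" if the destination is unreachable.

Routes whose prefix contains 136.127.86.247:
  136.0.0.0/9 (136.0.0.0 - 136.127.255.255) -> Router Y
  136.124.0.0/14 (136.124.0.0 - 136.127.255.255) -> Router M
  136.127.64.0/18 (136.127.64.0 - 136.127.127.255) -> Router B
More-specific entries that do NOT match:
  136.127.86.252/30 (136.127.86.252 - 136.127.86.255) does not contain 136.127.86.247
  136.127.84.240/29 (136.127.84.240 - 136.127.84.247) does not contain 136.127.86.247
  136.127.86.208/28 (136.127.86.208 - 136.127.86.223) does not contain 136.127.86.247
  136.127.87.0/24 (136.127.87.0 - 136.127.87.255) does not contain 136.127.86.247
  136.127.94.0/23 (136.127.94.0 - 136.127.95.255) does not contain 136.127.86.247
  136.126.84.0/22 (136.126.84.0 - 136.126.87.255) does not contain 136.127.86.247
  136.126.80.0/21 (136.126.80.0 - 136.126.87.255) does not contain 136.127.86.247
  136.127.88.0/21 (136.127.88.0 - 136.127.95.255) does not contain 136.127.86.247
  128.127.64.0/19 (128.127.64.0 - 128.127.95.255) does not contain 136.127.86.247
Longest matching prefix is /18 -> next hop Router B.

Router B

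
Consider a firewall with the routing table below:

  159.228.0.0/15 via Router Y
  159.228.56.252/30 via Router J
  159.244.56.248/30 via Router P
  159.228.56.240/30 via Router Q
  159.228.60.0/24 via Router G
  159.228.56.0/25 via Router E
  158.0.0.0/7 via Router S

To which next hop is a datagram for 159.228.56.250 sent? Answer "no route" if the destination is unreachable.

Router Y

Routes whose prefix contains 159.228.56.250:
  158.0.0.0/7 (158.0.0.0 - 159.255.255.255) -> Router S
  159.228.0.0/15 (159.228.0.0 - 159.229.255.255) -> Router Y
More-specific entries that do NOT match:
  159.228.56.252/30 (159.228.56.252 - 159.228.56.255) does not contain 159.228.56.250
  159.244.56.248/30 (159.244.56.248 - 159.244.56.251) does not contain 159.228.56.250
  159.228.56.240/30 (159.228.56.240 - 159.228.56.243) does not contain 159.228.56.250
  159.228.56.0/25 (159.228.56.0 - 159.228.56.127) does not contain 159.228.56.250
  159.228.60.0/24 (159.228.60.0 - 159.228.60.255) does not contain 159.228.56.250
Longest matching prefix is /15 -> next hop Router Y.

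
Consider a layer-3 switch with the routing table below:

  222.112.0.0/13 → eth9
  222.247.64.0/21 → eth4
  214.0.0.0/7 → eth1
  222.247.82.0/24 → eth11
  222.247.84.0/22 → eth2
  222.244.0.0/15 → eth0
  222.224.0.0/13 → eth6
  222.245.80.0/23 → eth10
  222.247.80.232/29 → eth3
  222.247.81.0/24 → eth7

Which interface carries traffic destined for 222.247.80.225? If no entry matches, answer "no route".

No entry's prefix contains 222.247.80.225; there is no default route.

no route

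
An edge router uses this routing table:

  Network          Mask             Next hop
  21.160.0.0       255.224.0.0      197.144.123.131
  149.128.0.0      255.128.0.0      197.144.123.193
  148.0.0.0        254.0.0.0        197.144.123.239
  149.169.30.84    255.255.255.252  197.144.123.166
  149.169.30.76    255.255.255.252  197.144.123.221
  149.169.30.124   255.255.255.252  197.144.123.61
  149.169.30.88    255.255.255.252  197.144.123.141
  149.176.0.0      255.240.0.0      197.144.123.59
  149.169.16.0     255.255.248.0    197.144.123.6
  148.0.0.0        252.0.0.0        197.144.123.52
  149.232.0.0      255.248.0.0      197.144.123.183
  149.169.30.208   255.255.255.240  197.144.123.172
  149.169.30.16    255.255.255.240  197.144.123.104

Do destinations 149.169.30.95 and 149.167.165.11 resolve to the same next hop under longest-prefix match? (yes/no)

yes

149.169.30.95: longest match 149.128.0.0/9 -> 197.144.123.193
149.167.165.11: longest match 149.128.0.0/9 -> 197.144.123.193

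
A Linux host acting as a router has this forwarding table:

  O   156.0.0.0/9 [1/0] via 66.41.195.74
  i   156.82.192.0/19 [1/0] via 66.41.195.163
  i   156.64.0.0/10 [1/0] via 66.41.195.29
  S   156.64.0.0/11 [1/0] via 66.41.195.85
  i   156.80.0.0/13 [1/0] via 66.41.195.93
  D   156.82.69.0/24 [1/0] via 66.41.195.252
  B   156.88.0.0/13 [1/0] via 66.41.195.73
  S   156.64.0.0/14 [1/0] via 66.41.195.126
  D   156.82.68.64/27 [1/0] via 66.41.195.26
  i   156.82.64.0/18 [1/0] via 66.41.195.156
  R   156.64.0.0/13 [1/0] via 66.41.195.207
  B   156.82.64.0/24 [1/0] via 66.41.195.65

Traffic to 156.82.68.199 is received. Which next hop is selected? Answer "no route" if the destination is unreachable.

66.41.195.156

Routes whose prefix contains 156.82.68.199:
  156.0.0.0/9 (156.0.0.0 - 156.127.255.255) -> 66.41.195.74
  156.64.0.0/10 (156.64.0.0 - 156.127.255.255) -> 66.41.195.29
  156.64.0.0/11 (156.64.0.0 - 156.95.255.255) -> 66.41.195.85
  156.80.0.0/13 (156.80.0.0 - 156.87.255.255) -> 66.41.195.93
  156.82.64.0/18 (156.82.64.0 - 156.82.127.255) -> 66.41.195.156
More-specific entries that do NOT match:
  156.82.68.64/27 (156.82.68.64 - 156.82.68.95) does not contain 156.82.68.199
  156.82.69.0/24 (156.82.69.0 - 156.82.69.255) does not contain 156.82.68.199
  156.82.64.0/24 (156.82.64.0 - 156.82.64.255) does not contain 156.82.68.199
  156.82.192.0/19 (156.82.192.0 - 156.82.223.255) does not contain 156.82.68.199
Longest matching prefix is /18 -> next hop 66.41.195.156.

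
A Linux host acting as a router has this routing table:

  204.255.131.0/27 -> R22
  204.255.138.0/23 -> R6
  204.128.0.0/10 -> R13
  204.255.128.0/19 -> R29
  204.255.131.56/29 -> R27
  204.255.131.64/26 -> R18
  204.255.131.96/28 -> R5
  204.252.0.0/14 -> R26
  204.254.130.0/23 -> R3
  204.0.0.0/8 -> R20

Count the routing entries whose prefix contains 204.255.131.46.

Prefixes containing 204.255.131.46:
  204.0.0.0/8 (204.0.0.0 - 204.255.255.255)
  204.252.0.0/14 (204.252.0.0 - 204.255.255.255)
  204.255.128.0/19 (204.255.128.0 - 204.255.159.255)
Total matching entries: 3.

3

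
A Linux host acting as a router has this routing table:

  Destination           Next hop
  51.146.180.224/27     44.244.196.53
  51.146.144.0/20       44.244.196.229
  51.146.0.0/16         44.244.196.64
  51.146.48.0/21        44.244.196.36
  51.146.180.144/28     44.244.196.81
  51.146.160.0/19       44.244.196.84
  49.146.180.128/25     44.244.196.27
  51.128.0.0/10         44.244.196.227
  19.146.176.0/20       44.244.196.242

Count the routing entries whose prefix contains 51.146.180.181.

Prefixes containing 51.146.180.181:
  51.128.0.0/10 (51.128.0.0 - 51.191.255.255)
  51.146.0.0/16 (51.146.0.0 - 51.146.255.255)
  51.146.160.0/19 (51.146.160.0 - 51.146.191.255)
Total matching entries: 3.

3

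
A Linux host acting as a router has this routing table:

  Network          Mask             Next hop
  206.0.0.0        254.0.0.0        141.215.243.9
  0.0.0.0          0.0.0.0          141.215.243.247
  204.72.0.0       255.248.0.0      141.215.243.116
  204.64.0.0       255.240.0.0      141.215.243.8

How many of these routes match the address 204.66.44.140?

2

Prefixes containing 204.66.44.140:
  0.0.0.0/0 (default, matches everything)
  204.64.0.0/12 (204.64.0.0 - 204.79.255.255)
Total matching entries: 2.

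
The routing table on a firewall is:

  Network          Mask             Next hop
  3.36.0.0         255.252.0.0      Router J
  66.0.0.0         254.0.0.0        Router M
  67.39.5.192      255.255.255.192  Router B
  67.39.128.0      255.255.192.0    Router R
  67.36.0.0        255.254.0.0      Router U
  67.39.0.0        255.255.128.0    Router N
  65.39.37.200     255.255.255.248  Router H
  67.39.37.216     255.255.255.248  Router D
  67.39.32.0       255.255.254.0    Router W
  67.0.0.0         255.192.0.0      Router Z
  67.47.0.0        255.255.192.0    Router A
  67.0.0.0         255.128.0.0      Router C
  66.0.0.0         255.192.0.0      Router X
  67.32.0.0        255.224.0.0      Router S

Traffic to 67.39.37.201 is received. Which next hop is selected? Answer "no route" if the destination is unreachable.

Routes whose prefix contains 67.39.37.201:
  66.0.0.0/7 (66.0.0.0 - 67.255.255.255) -> Router M
  67.0.0.0/9 (67.0.0.0 - 67.127.255.255) -> Router C
  67.0.0.0/10 (67.0.0.0 - 67.63.255.255) -> Router Z
  67.32.0.0/11 (67.32.0.0 - 67.63.255.255) -> Router S
  67.39.0.0/17 (67.39.0.0 - 67.39.127.255) -> Router N
More-specific entries that do NOT match:
  65.39.37.200/29 (65.39.37.200 - 65.39.37.207) does not contain 67.39.37.201
  67.39.37.216/29 (67.39.37.216 - 67.39.37.223) does not contain 67.39.37.201
  67.39.5.192/26 (67.39.5.192 - 67.39.5.255) does not contain 67.39.37.201
  67.39.32.0/23 (67.39.32.0 - 67.39.33.255) does not contain 67.39.37.201
  67.39.128.0/18 (67.39.128.0 - 67.39.191.255) does not contain 67.39.37.201
  67.47.0.0/18 (67.47.0.0 - 67.47.63.255) does not contain 67.39.37.201
Longest matching prefix is /17 -> next hop Router N.

Router N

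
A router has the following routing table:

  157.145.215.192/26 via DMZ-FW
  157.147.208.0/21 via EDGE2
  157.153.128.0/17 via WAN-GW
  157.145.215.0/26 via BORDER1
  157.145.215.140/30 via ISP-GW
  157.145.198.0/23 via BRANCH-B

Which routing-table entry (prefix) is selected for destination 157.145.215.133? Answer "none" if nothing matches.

157.145.215.133 is outside every listed prefix and there is no default route.

none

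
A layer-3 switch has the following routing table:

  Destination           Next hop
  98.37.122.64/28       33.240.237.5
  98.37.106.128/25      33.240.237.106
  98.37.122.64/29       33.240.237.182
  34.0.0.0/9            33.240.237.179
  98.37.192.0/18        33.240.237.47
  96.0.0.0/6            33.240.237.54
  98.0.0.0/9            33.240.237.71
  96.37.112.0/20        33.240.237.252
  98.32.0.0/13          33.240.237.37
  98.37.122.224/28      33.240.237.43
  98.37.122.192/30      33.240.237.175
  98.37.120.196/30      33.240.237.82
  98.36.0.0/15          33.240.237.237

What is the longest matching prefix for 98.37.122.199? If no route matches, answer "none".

Entries matching 98.37.122.199:
  96.0.0.0/6 (96.0.0.0 - 99.255.255.255)
  98.0.0.0/9 (98.0.0.0 - 98.127.255.255)
  98.32.0.0/13 (98.32.0.0 - 98.39.255.255)
  98.36.0.0/15 (98.36.0.0 - 98.37.255.255)
Most specific is 98.36.0.0/15.

98.36.0.0/15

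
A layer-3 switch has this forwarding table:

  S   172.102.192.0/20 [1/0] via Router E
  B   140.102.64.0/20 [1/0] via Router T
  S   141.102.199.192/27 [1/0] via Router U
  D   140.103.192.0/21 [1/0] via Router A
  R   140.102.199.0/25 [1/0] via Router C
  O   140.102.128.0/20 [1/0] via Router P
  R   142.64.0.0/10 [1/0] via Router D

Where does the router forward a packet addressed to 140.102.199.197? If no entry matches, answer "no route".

no route

No entry's prefix contains 140.102.199.197; there is no default route.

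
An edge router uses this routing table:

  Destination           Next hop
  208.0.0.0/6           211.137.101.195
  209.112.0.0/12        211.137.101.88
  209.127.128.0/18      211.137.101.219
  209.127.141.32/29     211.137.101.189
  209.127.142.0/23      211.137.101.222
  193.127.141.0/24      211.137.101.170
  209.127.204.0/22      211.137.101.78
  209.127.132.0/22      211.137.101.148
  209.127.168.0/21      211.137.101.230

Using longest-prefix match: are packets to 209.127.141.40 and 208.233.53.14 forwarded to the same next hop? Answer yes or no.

no

209.127.141.40: longest match 209.127.128.0/18 -> 211.137.101.219
208.233.53.14: longest match 208.0.0.0/6 -> 211.137.101.195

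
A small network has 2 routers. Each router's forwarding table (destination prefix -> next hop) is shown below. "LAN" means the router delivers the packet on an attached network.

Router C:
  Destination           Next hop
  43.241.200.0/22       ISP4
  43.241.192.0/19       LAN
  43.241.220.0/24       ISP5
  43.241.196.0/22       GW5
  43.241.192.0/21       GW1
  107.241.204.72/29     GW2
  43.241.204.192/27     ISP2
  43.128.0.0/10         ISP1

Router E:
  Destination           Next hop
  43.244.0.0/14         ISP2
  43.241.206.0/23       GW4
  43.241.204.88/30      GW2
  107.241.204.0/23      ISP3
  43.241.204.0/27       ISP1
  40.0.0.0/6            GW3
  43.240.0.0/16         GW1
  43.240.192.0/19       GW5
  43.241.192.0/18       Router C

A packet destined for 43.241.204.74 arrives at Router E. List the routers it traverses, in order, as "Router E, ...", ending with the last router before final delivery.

Router E, Router C

At Router E: longest match for 43.241.204.74 is 43.241.192.0/18 -> Router C
At Router C: longest match for 43.241.204.74 is 43.241.192.0/19 -> LAN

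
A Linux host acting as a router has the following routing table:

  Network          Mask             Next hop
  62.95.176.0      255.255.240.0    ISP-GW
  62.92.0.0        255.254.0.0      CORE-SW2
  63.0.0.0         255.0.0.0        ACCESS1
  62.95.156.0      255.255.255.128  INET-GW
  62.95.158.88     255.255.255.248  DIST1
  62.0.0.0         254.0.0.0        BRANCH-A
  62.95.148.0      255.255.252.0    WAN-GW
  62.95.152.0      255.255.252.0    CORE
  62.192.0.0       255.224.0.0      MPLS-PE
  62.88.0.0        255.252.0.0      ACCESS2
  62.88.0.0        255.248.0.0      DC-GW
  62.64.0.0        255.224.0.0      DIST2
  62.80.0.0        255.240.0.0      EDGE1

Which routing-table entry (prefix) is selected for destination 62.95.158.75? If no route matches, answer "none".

62.88.0.0/13

Entries matching 62.95.158.75:
  62.0.0.0/7 (62.0.0.0 - 63.255.255.255)
  62.64.0.0/11 (62.64.0.0 - 62.95.255.255)
  62.80.0.0/12 (62.80.0.0 - 62.95.255.255)
  62.88.0.0/13 (62.88.0.0 - 62.95.255.255)
Most specific is 62.88.0.0/13.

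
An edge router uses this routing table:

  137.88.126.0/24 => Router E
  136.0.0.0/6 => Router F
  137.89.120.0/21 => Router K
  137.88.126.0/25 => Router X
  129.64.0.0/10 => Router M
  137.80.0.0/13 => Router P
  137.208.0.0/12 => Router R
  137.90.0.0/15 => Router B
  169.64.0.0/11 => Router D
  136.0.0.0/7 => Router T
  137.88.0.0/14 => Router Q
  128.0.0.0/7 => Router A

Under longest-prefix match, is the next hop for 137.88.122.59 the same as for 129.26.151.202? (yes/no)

137.88.122.59: longest match 137.88.0.0/14 -> Router Q
129.26.151.202: longest match 128.0.0.0/7 -> Router A

no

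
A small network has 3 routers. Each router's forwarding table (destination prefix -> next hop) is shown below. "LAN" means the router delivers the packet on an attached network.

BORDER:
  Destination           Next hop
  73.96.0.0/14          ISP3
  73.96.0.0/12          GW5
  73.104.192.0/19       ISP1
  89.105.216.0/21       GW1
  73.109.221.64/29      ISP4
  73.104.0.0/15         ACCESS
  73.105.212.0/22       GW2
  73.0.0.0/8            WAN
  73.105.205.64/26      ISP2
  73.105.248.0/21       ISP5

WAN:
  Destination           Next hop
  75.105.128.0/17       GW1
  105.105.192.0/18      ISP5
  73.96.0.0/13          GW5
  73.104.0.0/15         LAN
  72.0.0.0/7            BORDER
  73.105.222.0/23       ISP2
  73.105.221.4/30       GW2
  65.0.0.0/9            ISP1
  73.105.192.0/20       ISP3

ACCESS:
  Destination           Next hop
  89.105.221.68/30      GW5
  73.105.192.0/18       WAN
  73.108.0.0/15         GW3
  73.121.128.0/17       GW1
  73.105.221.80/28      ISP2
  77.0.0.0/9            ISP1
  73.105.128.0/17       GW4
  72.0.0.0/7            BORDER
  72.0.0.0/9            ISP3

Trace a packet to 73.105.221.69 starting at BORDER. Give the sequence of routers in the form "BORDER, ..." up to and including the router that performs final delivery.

At BORDER: longest match for 73.105.221.69 is 73.104.0.0/15 -> ACCESS
At ACCESS: longest match for 73.105.221.69 is 73.105.192.0/18 -> WAN
At WAN: longest match for 73.105.221.69 is 73.104.0.0/15 -> LAN

BORDER, ACCESS, WAN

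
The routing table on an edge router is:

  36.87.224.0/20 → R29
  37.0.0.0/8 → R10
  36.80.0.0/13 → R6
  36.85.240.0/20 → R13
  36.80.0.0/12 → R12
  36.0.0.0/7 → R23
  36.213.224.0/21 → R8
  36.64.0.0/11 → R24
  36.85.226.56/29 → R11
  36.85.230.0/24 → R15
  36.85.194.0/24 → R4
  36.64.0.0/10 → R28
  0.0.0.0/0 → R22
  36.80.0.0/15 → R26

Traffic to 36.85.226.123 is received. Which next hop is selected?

Routes whose prefix contains 36.85.226.123:
  0.0.0.0/0 (default, matches everything) -> R22
  36.0.0.0/7 (36.0.0.0 - 37.255.255.255) -> R23
  36.64.0.0/10 (36.64.0.0 - 36.127.255.255) -> R28
  36.64.0.0/11 (36.64.0.0 - 36.95.255.255) -> R24
  36.80.0.0/12 (36.80.0.0 - 36.95.255.255) -> R12
  36.80.0.0/13 (36.80.0.0 - 36.87.255.255) -> R6
More-specific entries that do NOT match:
  36.85.226.56/29 (36.85.226.56 - 36.85.226.63) does not contain 36.85.226.123
  36.85.230.0/24 (36.85.230.0 - 36.85.230.255) does not contain 36.85.226.123
  36.85.194.0/24 (36.85.194.0 - 36.85.194.255) does not contain 36.85.226.123
  36.213.224.0/21 (36.213.224.0 - 36.213.231.255) does not contain 36.85.226.123
  36.87.224.0/20 (36.87.224.0 - 36.87.239.255) does not contain 36.85.226.123
  36.85.240.0/20 (36.85.240.0 - 36.85.255.255) does not contain 36.85.226.123
  36.80.0.0/15 (36.80.0.0 - 36.81.255.255) does not contain 36.85.226.123
Longest matching prefix is /13 -> next hop R6.

R6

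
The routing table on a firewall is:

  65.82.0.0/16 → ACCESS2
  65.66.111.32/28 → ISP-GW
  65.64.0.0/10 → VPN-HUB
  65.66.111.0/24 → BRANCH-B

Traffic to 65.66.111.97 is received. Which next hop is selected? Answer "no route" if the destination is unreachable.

Routes whose prefix contains 65.66.111.97:
  65.64.0.0/10 (65.64.0.0 - 65.127.255.255) -> VPN-HUB
  65.66.111.0/24 (65.66.111.0 - 65.66.111.255) -> BRANCH-B
More-specific entries that do NOT match:
  65.66.111.32/28 (65.66.111.32 - 65.66.111.47) does not contain 65.66.111.97
Longest matching prefix is /24 -> next hop BRANCH-B.

BRANCH-B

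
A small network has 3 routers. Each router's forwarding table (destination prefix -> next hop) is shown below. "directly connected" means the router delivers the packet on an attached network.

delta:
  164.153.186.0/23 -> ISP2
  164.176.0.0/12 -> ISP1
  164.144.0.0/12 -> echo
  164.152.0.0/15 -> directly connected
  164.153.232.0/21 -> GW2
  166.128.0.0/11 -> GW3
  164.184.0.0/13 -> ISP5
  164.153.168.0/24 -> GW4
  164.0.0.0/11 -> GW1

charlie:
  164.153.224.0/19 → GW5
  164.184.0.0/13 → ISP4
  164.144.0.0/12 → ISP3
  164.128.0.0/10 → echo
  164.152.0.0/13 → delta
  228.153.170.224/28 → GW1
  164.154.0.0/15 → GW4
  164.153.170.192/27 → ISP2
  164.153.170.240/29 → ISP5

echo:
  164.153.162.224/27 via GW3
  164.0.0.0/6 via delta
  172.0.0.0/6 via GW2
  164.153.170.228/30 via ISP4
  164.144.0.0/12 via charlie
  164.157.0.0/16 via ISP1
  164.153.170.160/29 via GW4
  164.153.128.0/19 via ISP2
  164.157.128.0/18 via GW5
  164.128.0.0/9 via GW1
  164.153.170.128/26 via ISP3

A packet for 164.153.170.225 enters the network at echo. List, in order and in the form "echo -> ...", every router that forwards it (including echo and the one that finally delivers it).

At echo: longest match for 164.153.170.225 is 164.144.0.0/12 -> charlie
At charlie: longest match for 164.153.170.225 is 164.152.0.0/13 -> delta
At delta: longest match for 164.153.170.225 is 164.152.0.0/15 -> directly connected

echo -> charlie -> delta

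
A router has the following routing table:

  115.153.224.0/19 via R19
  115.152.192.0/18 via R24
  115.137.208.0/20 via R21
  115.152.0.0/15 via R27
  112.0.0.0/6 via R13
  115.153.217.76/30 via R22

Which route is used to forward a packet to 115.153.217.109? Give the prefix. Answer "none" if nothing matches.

Entries matching 115.153.217.109:
  112.0.0.0/6 (112.0.0.0 - 115.255.255.255)
  115.152.0.0/15 (115.152.0.0 - 115.153.255.255)
Most specific is 115.152.0.0/15.

115.152.0.0/15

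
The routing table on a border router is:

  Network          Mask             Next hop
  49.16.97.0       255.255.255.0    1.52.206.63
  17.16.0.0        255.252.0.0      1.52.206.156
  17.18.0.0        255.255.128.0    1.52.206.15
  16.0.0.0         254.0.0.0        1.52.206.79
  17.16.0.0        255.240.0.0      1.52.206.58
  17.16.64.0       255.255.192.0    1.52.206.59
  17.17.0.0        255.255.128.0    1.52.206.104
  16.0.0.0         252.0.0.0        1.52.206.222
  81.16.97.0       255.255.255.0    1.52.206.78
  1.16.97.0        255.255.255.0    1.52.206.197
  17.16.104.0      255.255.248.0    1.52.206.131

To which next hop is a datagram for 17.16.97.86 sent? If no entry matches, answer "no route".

Routes whose prefix contains 17.16.97.86:
  16.0.0.0/6 (16.0.0.0 - 19.255.255.255) -> 1.52.206.222
  16.0.0.0/7 (16.0.0.0 - 17.255.255.255) -> 1.52.206.79
  17.16.0.0/12 (17.16.0.0 - 17.31.255.255) -> 1.52.206.58
  17.16.0.0/14 (17.16.0.0 - 17.19.255.255) -> 1.52.206.156
  17.16.64.0/18 (17.16.64.0 - 17.16.127.255) -> 1.52.206.59
More-specific entries that do NOT match:
  49.16.97.0/24 (49.16.97.0 - 49.16.97.255) does not contain 17.16.97.86
  81.16.97.0/24 (81.16.97.0 - 81.16.97.255) does not contain 17.16.97.86
  1.16.97.0/24 (1.16.97.0 - 1.16.97.255) does not contain 17.16.97.86
  17.16.104.0/21 (17.16.104.0 - 17.16.111.255) does not contain 17.16.97.86
Longest matching prefix is /18 -> next hop 1.52.206.59.

1.52.206.59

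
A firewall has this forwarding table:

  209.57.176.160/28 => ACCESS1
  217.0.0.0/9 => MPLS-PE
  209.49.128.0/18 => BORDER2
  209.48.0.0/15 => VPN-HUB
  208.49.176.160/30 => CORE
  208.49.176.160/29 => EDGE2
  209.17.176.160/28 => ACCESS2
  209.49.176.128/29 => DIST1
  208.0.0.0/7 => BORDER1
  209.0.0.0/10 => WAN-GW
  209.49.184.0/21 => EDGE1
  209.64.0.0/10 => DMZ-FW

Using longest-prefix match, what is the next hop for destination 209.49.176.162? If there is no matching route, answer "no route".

Routes whose prefix contains 209.49.176.162:
  208.0.0.0/7 (208.0.0.0 - 209.255.255.255) -> BORDER1
  209.0.0.0/10 (209.0.0.0 - 209.63.255.255) -> WAN-GW
  209.48.0.0/15 (209.48.0.0 - 209.49.255.255) -> VPN-HUB
  209.49.128.0/18 (209.49.128.0 - 209.49.191.255) -> BORDER2
More-specific entries that do NOT match:
  208.49.176.160/30 (208.49.176.160 - 208.49.176.163) does not contain 209.49.176.162
  208.49.176.160/29 (208.49.176.160 - 208.49.176.167) does not contain 209.49.176.162
  209.49.176.128/29 (209.49.176.128 - 209.49.176.135) does not contain 209.49.176.162
  209.57.176.160/28 (209.57.176.160 - 209.57.176.175) does not contain 209.49.176.162
  209.17.176.160/28 (209.17.176.160 - 209.17.176.175) does not contain 209.49.176.162
  209.49.184.0/21 (209.49.184.0 - 209.49.191.255) does not contain 209.49.176.162
Longest matching prefix is /18 -> next hop BORDER2.

BORDER2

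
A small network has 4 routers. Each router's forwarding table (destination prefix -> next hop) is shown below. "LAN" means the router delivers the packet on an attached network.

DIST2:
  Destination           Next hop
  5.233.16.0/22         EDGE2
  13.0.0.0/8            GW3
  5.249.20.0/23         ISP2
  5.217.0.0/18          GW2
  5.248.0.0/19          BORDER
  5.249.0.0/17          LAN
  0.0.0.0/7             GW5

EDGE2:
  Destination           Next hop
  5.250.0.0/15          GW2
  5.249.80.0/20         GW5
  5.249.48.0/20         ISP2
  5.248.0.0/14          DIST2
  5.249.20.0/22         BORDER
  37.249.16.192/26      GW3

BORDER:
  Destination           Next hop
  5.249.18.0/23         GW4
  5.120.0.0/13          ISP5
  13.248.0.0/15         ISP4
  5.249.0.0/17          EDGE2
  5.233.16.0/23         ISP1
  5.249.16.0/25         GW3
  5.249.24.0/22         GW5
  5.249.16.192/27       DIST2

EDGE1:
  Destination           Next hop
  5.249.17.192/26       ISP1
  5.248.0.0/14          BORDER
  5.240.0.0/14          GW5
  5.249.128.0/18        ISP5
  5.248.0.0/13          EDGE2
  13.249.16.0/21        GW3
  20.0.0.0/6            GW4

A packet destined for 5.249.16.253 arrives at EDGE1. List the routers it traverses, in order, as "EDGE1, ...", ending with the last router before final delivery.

At EDGE1: longest match for 5.249.16.253 is 5.248.0.0/14 -> BORDER
At BORDER: longest match for 5.249.16.253 is 5.249.0.0/17 -> EDGE2
At EDGE2: longest match for 5.249.16.253 is 5.248.0.0/14 -> DIST2
At DIST2: longest match for 5.249.16.253 is 5.249.0.0/17 -> LAN

EDGE1, BORDER, EDGE2, DIST2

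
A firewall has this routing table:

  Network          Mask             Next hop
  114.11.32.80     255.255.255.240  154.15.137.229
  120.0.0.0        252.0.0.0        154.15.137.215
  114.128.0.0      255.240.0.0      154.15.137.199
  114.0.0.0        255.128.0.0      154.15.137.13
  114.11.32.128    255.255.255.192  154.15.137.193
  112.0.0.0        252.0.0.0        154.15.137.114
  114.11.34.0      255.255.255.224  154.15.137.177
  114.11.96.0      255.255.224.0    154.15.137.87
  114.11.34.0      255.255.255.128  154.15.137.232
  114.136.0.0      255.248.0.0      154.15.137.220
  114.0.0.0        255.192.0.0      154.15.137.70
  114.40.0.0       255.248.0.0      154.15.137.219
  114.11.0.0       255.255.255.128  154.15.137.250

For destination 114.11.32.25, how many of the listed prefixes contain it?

Prefixes containing 114.11.32.25:
  112.0.0.0/6 (112.0.0.0 - 115.255.255.255)
  114.0.0.0/9 (114.0.0.0 - 114.127.255.255)
  114.0.0.0/10 (114.0.0.0 - 114.63.255.255)
Total matching entries: 3.

3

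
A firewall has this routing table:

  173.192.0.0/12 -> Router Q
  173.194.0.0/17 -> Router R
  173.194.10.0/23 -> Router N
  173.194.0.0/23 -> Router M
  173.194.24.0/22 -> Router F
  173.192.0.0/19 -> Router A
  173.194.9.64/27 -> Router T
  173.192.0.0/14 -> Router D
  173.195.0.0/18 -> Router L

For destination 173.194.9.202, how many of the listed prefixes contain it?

3

Prefixes containing 173.194.9.202:
  173.192.0.0/12 (173.192.0.0 - 173.207.255.255)
  173.192.0.0/14 (173.192.0.0 - 173.195.255.255)
  173.194.0.0/17 (173.194.0.0 - 173.194.127.255)
Total matching entries: 3.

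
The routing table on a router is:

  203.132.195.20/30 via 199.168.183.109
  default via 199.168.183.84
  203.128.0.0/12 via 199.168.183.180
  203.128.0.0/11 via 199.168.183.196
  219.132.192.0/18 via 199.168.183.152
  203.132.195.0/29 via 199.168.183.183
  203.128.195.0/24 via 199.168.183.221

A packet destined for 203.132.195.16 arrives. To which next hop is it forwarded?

199.168.183.180

Routes whose prefix contains 203.132.195.16:
  0.0.0.0/0 (default, matches everything) -> 199.168.183.84
  203.128.0.0/11 (203.128.0.0 - 203.159.255.255) -> 199.168.183.196
  203.128.0.0/12 (203.128.0.0 - 203.143.255.255) -> 199.168.183.180
More-specific entries that do NOT match:
  203.132.195.20/30 (203.132.195.20 - 203.132.195.23) does not contain 203.132.195.16
  203.132.195.0/29 (203.132.195.0 - 203.132.195.7) does not contain 203.132.195.16
  203.128.195.0/24 (203.128.195.0 - 203.128.195.255) does not contain 203.132.195.16
  219.132.192.0/18 (219.132.192.0 - 219.132.255.255) does not contain 203.132.195.16
Longest matching prefix is /12 -> next hop 199.168.183.180.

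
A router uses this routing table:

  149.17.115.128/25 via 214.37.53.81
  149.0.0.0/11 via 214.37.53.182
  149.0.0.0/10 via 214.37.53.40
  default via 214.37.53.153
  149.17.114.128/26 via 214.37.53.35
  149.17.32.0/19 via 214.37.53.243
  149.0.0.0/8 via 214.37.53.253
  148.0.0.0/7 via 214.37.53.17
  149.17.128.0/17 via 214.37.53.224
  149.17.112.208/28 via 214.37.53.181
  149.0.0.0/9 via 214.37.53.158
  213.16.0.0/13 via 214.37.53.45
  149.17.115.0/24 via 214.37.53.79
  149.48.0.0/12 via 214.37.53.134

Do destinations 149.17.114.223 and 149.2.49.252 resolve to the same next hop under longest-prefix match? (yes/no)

149.17.114.223: longest match 149.0.0.0/11 -> 214.37.53.182
149.2.49.252: longest match 149.0.0.0/11 -> 214.37.53.182

yes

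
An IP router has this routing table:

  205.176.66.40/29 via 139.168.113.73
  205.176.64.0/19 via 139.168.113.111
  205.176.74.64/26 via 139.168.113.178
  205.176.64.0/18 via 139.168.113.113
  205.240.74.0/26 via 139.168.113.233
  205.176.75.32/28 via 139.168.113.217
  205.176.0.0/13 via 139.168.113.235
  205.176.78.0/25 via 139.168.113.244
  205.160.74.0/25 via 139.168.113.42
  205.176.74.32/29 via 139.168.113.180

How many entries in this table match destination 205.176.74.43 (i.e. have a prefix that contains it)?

3

Prefixes containing 205.176.74.43:
  205.176.0.0/13 (205.176.0.0 - 205.183.255.255)
  205.176.64.0/18 (205.176.64.0 - 205.176.127.255)
  205.176.64.0/19 (205.176.64.0 - 205.176.95.255)
Total matching entries: 3.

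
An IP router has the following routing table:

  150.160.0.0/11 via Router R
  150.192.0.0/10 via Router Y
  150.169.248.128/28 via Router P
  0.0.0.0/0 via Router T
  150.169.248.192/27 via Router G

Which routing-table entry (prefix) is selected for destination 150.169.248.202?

Entries matching 150.169.248.202:
  0.0.0.0/0 (default, matches everything)
  150.160.0.0/11 (150.160.0.0 - 150.191.255.255)
  150.169.248.192/27 (150.169.248.192 - 150.169.248.223)
Most specific is 150.169.248.192/27.

150.169.248.192/27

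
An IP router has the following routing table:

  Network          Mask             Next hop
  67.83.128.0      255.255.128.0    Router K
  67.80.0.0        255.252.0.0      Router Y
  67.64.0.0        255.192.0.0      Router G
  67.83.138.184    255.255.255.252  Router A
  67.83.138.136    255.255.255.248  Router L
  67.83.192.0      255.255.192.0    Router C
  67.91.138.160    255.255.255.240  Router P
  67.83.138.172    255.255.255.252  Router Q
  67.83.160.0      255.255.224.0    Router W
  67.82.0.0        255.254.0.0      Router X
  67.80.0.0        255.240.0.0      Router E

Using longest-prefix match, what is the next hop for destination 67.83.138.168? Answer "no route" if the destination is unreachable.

Routes whose prefix contains 67.83.138.168:
  67.64.0.0/10 (67.64.0.0 - 67.127.255.255) -> Router G
  67.80.0.0/12 (67.80.0.0 - 67.95.255.255) -> Router E
  67.80.0.0/14 (67.80.0.0 - 67.83.255.255) -> Router Y
  67.82.0.0/15 (67.82.0.0 - 67.83.255.255) -> Router X
  67.83.128.0/17 (67.83.128.0 - 67.83.255.255) -> Router K
More-specific entries that do NOT match:
  67.83.138.184/30 (67.83.138.184 - 67.83.138.187) does not contain 67.83.138.168
  67.83.138.172/30 (67.83.138.172 - 67.83.138.175) does not contain 67.83.138.168
  67.83.138.136/29 (67.83.138.136 - 67.83.138.143) does not contain 67.83.138.168
  67.91.138.160/28 (67.91.138.160 - 67.91.138.175) does not contain 67.83.138.168
  67.83.160.0/19 (67.83.160.0 - 67.83.191.255) does not contain 67.83.138.168
  67.83.192.0/18 (67.83.192.0 - 67.83.255.255) does not contain 67.83.138.168
Longest matching prefix is /17 -> next hop Router K.

Router K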